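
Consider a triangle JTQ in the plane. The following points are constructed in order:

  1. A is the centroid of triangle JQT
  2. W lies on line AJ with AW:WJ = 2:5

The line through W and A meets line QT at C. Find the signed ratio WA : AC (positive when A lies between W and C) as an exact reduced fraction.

Work in coordinates with J = (0, 0), T = (1, 0), Q = (0, 1).
1. A is the centroid of triangle JQT ⇒ A = (1/3, 1/3)
2. W lies on line AJ with AW:WJ = 2:5 ⇒ W = (5/21, 5/21)
line WA meets QT at C = (1/2, 1/2)
A = W + t·(C−W) with t = 4/11, so WA:AC = 4/11:7/11

WA:AC = 4/7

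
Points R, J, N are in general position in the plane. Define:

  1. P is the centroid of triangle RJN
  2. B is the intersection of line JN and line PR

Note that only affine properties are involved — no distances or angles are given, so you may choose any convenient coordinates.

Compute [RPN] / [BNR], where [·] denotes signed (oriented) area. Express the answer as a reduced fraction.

Assign R = (0, 0), J = (1, 0), N = (0, 1) — the answer is frame-independent, so this choice is without loss of generality.
1. P is the centroid of triangle RJN ⇒ P = (1/3, 1/3)
2. B is the intersection of line JN and line PR ⇒ B = (1/2, 1/2)
2·[RPN] = 1/3, 2·[BNR] = 1/2
[RPN]:[BNR] = 1/3:1/2 = 2/3

[RPN]:[BNR] = 2/3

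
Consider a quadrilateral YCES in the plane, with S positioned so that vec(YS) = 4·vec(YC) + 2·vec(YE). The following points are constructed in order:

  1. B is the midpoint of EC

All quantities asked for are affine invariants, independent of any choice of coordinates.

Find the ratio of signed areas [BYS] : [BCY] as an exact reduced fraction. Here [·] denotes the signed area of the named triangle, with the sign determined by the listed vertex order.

Choose coordinates Y = (0, 0), C = (1, 0), E = (0, 1), S = (4, 2).
1. B is the midpoint of EC ⇒ B = (1/2, 1/2)
2·[BYS] = 1, 2·[BCY] = -1/2
[BYS]:[BCY] = 1:-1/2 = -2

[BYS]:[BCY] = -2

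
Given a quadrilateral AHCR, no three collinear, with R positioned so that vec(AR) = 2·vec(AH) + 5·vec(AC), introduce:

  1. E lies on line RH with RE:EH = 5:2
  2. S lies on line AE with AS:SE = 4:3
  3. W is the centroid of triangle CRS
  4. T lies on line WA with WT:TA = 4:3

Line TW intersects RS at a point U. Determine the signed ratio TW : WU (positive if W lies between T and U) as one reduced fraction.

Assign A = (0, 0), H = (1, 0), C = (0, 1), R = (2, 5) — the answer is frame-independent, so this choice is without loss of generality.
1. E lies on line RH with RE:EH = 5:2 ⇒ E = (9/7, 10/7)
2. S lies on line AE with AS:SE = 4:3 ⇒ S = (36/49, 40/49)
3. W is the centroid of triangle CRS ⇒ W = (134/147, 334/147)
4. T lies on line WA with WT:TA = 4:3 ⇒ T = (134/343, 334/343)
line TW meets RS at U = (6700/3381, 16700/3381)
W = T + t·(U−T) with t = 92/281, so TW:WU = 92/281:189/281

TW:WU = 92/189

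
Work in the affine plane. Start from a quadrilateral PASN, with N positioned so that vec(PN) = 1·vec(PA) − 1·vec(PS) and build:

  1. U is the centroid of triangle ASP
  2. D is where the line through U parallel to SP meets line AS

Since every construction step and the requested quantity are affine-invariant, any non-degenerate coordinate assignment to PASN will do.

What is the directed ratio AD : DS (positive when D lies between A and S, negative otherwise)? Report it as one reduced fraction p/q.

AD:DS = 2

Choose coordinates P = (0, 0), A = (1, 0), S = (0, 1), N = (1, -1).
1. U is the centroid of triangle ASP ⇒ U = (1/3, 1/3)
2. D is where the line through U parallel to SP meets line AS ⇒ D = (1/3, 2/3)
D = A + t·(S−A) with t = 2/3, so AD:DS = t:(1−t) = 2/3:1/3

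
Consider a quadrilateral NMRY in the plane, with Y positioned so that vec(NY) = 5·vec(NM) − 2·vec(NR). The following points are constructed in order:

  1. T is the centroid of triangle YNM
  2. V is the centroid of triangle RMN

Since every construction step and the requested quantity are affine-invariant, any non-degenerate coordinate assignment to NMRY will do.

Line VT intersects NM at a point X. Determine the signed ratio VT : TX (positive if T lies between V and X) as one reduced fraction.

VT:TX = -3/2

Assign N = (0, 0), M = (1, 0), R = (0, 1), Y = (5, -2) — the answer is frame-independent, so this choice is without loss of generality.
1. T is the centroid of triangle YNM ⇒ T = (2, -2/3)
2. V is the centroid of triangle RMN ⇒ V = (1/3, 1/3)
line VT meets NM at X = (8/9, 0)
T = V + t·(X−V) with t = 3, so VT:TX = 3:-2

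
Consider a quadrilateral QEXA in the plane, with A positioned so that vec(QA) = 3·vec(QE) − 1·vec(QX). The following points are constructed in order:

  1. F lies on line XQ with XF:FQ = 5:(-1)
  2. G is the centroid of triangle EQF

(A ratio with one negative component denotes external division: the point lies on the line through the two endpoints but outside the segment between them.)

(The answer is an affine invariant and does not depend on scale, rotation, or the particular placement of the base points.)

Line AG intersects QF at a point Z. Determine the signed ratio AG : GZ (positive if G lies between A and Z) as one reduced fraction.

AG:GZ = 8

Work in coordinates with Q = (0, 0), E = (1, 0), X = (0, 1), A = (3, -1).
1. F lies on line XQ with XF:FQ = 5:(-1) ⇒ F = (0, -1/4)
2. G is the centroid of triangle EQF ⇒ G = (1/3, -1/12)
line AG meets QF at Z = (0, 1/32)
G = A + t·(Z−A) with t = 8/9, so AG:GZ = 8/9:1/9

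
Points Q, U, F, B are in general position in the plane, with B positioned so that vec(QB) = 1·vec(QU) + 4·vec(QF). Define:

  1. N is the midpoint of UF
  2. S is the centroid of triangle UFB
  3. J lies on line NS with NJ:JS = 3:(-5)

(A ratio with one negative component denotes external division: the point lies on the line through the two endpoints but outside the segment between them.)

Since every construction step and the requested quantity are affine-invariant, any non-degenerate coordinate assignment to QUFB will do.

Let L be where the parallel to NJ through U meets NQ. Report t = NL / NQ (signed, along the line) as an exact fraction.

t = -4/3

Choose coordinates Q = (0, 0), U = (1, 0), F = (0, 1), B = (1, 4).
1. N is the midpoint of UF ⇒ N = (1/2, 1/2)
2. S is the centroid of triangle UFB ⇒ S = (2/3, 5/3)
3. J lies on line NS with NJ:JS = 3:(-5) ⇒ J = (1/4, -5/4)
through U parallel to NJ: direction (-1/4, -7/4); meets NQ at L = (7/6, 7/6)
L = N + t·(Q−N) with t = -4/3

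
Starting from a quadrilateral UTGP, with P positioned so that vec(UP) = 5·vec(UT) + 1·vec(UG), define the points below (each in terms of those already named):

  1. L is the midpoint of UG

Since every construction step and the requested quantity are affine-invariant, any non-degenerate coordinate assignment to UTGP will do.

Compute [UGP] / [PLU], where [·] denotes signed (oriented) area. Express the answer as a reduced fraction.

[UGP]:[PLU] = -2

Assign U = (0, 0), T = (1, 0), G = (0, 1), P = (5, 1) — the answer is frame-independent, so this choice is without loss of generality.
1. L is the midpoint of UG ⇒ L = (0, 1/2)
2·[UGP] = -5, 2·[PLU] = 5/2
[UGP]:[PLU] = -5:5/2 = -2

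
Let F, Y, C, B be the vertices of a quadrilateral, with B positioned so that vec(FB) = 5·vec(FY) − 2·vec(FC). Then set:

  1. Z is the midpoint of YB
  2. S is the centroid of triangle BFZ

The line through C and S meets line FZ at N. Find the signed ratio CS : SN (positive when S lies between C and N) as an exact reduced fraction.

CS:SN = -10

Work in coordinates with F = (0, 0), Y = (1, 0), C = (0, 1), B = (5, -2).
1. Z is the midpoint of YB ⇒ Z = (3, -1)
2. S is the centroid of triangle BFZ ⇒ S = (8/3, -1)
line CS meets FZ at N = (12/5, -4/5)
S = C + t·(N−C) with t = 10/9, so CS:SN = 10/9:-1/9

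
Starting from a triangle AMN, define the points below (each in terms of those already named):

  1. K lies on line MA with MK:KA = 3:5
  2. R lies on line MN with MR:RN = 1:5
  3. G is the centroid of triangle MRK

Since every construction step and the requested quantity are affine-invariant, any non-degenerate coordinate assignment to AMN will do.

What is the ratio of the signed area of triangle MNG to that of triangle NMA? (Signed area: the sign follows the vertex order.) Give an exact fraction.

Work in coordinates with A = (0, 0), M = (1, 0), N = (0, 1).
1. K lies on line MA with MK:KA = 3:5 ⇒ K = (5/8, 0)
2. R lies on line MN with MR:RN = 1:5 ⇒ R = (5/6, 1/6)
3. G is the centroid of triangle MRK ⇒ G = (59/72, 1/18)
2·[MNG] = 1/8, 2·[NMA] = -1
[MNG]:[NMA] = 1/8:-1 = -1/8

[MNG]:[NMA] = -1/8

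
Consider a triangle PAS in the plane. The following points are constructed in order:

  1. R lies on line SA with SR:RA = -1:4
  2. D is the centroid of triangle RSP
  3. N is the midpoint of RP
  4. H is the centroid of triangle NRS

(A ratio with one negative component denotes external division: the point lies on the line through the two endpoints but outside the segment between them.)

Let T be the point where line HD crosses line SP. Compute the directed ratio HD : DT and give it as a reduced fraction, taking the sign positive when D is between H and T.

Work in coordinates with P = (0, 0), A = (1, 0), S = (0, 1).
1. R lies on line SA with SR:RA = -1:4 ⇒ R = (-1/3, 4/3)
2. D is the centroid of triangle RSP ⇒ D = (-1/9, 7/9)
3. N is the midpoint of RP ⇒ N = (-1/6, 2/3)
4. H is the centroid of triangle NRS ⇒ H = (-1/6, 1)
line HD meets SP at T = (0, 1/3)
D = H + t·(T−H) with t = 1/3, so HD:DT = 1/3:2/3

HD:DT = 1/2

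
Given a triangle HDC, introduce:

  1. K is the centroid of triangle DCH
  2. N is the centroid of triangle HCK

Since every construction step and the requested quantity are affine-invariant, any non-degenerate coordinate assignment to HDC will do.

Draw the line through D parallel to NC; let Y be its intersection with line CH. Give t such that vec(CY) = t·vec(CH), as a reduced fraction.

t = -4

Work in coordinates with H = (0, 0), D = (1, 0), C = (0, 1).
1. K is the centroid of triangle DCH ⇒ K = (1/3, 1/3)
2. N is the centroid of triangle HCK ⇒ N = (1/9, 4/9)
through D parallel to NC: direction (-1/9, 5/9); meets CH at Y = (0, 5)
Y = C + t·(H−C) with t = -4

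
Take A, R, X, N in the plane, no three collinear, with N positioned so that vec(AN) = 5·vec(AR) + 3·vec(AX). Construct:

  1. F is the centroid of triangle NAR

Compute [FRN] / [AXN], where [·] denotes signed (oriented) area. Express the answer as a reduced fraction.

[FRN]:[AXN] = -1/5

Choose coordinates A = (0, 0), R = (1, 0), X = (0, 1), N = (5, 3).
1. F is the centroid of triangle NAR ⇒ F = (2, 1)
2·[FRN] = 1, 2·[AXN] = -5
[FRN]:[AXN] = 1:-5 = -1/5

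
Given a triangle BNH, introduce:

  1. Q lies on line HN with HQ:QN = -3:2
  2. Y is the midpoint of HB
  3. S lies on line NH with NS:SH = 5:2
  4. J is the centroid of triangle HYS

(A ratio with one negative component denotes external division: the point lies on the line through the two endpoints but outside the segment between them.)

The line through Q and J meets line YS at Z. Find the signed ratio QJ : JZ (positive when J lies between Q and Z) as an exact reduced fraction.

QJ:JZ = -59/2

Assign B = (0, 0), N = (1, 0), H = (0, 1) — the answer is frame-independent, so this choice is without loss of generality.
1. Q lies on line HN with HQ:QN = -3:2 ⇒ Q = (3, -2)
2. Y is the midpoint of HB ⇒ Y = (0, 1/2)
3. S lies on line NH with NS:SH = 5:2 ⇒ S = (2/7, 5/7)
4. J is the centroid of triangle HYS ⇒ J = (2/21, 31/42)
line QJ meets YS at Z = (80/413, 533/826)
J = Q + t·(Z−Q) with t = 59/57, so QJ:JZ = 59/57:-2/57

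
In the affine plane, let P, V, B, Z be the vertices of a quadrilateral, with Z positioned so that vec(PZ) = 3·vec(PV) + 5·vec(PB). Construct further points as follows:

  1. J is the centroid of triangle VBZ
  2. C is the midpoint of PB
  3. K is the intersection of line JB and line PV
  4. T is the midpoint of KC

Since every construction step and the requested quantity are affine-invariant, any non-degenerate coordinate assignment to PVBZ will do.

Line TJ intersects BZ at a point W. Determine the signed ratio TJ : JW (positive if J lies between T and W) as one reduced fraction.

Assign P = (0, 0), V = (1, 0), B = (0, 1), Z = (3, 5) — the answer is frame-independent, so this choice is without loss of generality.
1. J is the centroid of triangle VBZ ⇒ J = (4/3, 2)
2. C is the midpoint of PB ⇒ C = (0, 1/2)
3. K is the intersection of line JB and line PV ⇒ K = (-4/3, 0)
4. T is the midpoint of KC ⇒ T = (-2/3, 1/4)
line TJ meets BZ at W = (-4/11, 17/33)
J = T + t·(W−T) with t = 33/5, so TJ:JW = 33/5:-28/5

TJ:JW = -33/28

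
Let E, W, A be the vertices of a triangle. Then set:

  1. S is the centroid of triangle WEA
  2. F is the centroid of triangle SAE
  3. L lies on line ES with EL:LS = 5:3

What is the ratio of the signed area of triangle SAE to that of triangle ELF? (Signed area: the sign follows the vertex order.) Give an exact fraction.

Choose coordinates E = (0, 0), W = (1, 0), A = (0, 1).
1. S is the centroid of triangle WEA ⇒ S = (1/3, 1/3)
2. F is the centroid of triangle SAE ⇒ F = (1/9, 4/9)
3. L lies on line ES with EL:LS = 5:3 ⇒ L = (5/24, 5/24)
2·[SAE] = 1/3, 2·[ELF] = 5/72
[SAE]:[ELF] = 1/3:5/72 = 24/5

[SAE]:[ELF] = 24/5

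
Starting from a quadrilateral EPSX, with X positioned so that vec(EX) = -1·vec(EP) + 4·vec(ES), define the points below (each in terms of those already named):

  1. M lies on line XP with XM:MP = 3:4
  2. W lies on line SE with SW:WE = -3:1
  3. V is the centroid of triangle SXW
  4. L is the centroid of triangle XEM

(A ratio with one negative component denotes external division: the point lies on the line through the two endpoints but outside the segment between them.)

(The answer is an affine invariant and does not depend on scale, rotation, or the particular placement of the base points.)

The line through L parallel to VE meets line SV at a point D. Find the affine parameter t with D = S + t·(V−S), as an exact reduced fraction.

t = 13/21

Choose coordinates E = (0, 0), P = (1, 0), S = (0, 1), X = (-1, 4).
1. M lies on line XP with XM:MP = 3:4 ⇒ M = (-1/7, 16/7)
2. W lies on line SE with SW:WE = -3:1 ⇒ W = (0, -1/2)
3. V is the centroid of triangle SXW ⇒ V = (-1/3, 3/2)
4. L is the centroid of triangle XEM ⇒ L = (-8/21, 44/21)
through L parallel to VE: direction (1/3, -3/2); meets SV at D = (-13/63, 55/42)
D = S + t·(V−S) with t = 13/21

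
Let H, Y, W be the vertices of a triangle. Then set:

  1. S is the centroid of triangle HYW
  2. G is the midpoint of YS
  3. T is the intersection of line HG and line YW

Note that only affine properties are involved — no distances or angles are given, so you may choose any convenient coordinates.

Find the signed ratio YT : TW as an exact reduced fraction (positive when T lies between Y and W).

YT:TW = 1/4

Choose coordinates H = (0, 0), Y = (1, 0), W = (0, 1).
1. S is the centroid of triangle HYW ⇒ S = (1/3, 1/3)
2. G is the midpoint of YS ⇒ G = (2/3, 1/6)
3. T is the intersection of line HG and line YW ⇒ T = (4/5, 1/5)
T = Y + t·(W−Y) with t = 1/5, so YT:TW = t:(1−t) = 1/5:4/5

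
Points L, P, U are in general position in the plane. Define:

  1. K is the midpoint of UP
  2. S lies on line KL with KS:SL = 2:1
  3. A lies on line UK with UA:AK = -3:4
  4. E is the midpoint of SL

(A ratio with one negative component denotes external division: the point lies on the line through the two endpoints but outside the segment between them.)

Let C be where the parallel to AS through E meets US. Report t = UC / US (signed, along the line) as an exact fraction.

Set L = (0, 0), P = (1, 0), U = (0, 1); any affine frame gives the same invariant.
1. K is the midpoint of UP ⇒ K = (1/2, 1/2)
2. S lies on line KL with KS:SL = 2:1 ⇒ S = (1/6, 1/6)
3. A lies on line UK with UA:AK = -3:4 ⇒ A = (-3/2, 5/2)
4. E is the midpoint of SL ⇒ E = (1/12, 1/12)
through E parallel to AS: direction (5/3, -7/3); meets US at C = (2/9, -1/9)
C = U + t·(S−U) with t = 4/3

t = 4/3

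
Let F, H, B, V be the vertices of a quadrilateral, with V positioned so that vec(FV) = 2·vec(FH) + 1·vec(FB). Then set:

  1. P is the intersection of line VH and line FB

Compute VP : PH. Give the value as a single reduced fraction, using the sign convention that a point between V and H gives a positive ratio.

Choose coordinates F = (0, 0), H = (1, 0), B = (0, 1), V = (2, 1).
1. P is the intersection of line VH and line FB ⇒ P = (0, -1)
P = V + t·(H−V) with t = 2, so VP:PH = t:(1−t) = 2:-1

VP:PH = -2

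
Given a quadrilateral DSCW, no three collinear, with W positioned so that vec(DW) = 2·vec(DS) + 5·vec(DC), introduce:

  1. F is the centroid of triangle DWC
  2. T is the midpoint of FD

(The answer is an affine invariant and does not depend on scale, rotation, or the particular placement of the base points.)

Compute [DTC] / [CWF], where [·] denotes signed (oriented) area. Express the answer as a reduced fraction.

[DTC]:[CWF] = -1/2

Set D = (0, 0), S = (1, 0), C = (0, 1), W = (2, 5); any affine frame gives the same invariant.
1. F is the centroid of triangle DWC ⇒ F = (2/3, 2)
2. T is the midpoint of FD ⇒ T = (1/3, 1)
2·[DTC] = 1/3, 2·[CWF] = -2/3
[DTC]:[CWF] = 1/3:-2/3 = -1/2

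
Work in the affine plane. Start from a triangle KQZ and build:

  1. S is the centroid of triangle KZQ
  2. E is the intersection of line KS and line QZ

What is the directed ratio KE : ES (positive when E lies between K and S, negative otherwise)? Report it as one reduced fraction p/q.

KE:ES = -3

Choose coordinates K = (0, 0), Q = (1, 0), Z = (0, 1).
1. S is the centroid of triangle KZQ ⇒ S = (1/3, 1/3)
2. E is the intersection of line KS and line QZ ⇒ E = (1/2, 1/2)
E = K + t·(S−K) with t = 3/2, so KE:ES = t:(1−t) = 3/2:-1/2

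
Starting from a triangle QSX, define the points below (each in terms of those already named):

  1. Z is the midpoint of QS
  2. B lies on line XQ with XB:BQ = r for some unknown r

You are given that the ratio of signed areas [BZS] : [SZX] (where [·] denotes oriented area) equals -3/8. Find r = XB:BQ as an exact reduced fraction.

r = 5/3

Choose coordinates Q = (0, 0), S = (1, 0), X = (0, 1).
1. Z is the midpoint of QS ⇒ Z = (1/2, 0)
2. With XB:BQ = r, write λ = r/(r+1) so B = X + λ·(Q−X); B is affine-linear in λ
Every point depending on B is an affine combination of B and λ-independent points, so each such coordinate is linear in λ; the λ² term in each signed area is a multiple of (Q−X)×(Q−X) = 0, so 2·[BZS] and 2·[SZX] are each linear in λ. Evaluating at λ=0 and λ=1:
  2·[BZS] = -1/2·λ + 1/2,   2·[SZX] = -1/2
So [BZS]:[SZX] = (-1/2·λ + 1/2) / (-1/2). Setting this equal to -3/8:
  -1/2·λ + 1/2 = -3/8·(-1/2)  ⇒  λ = 5/8
Then r = λ/(1−λ) = (5/8)/(3/8) = 5/3. Check: with r = 5/3, B = (0, 3/8) and [BZS]:[SZX] = -3/8 as required.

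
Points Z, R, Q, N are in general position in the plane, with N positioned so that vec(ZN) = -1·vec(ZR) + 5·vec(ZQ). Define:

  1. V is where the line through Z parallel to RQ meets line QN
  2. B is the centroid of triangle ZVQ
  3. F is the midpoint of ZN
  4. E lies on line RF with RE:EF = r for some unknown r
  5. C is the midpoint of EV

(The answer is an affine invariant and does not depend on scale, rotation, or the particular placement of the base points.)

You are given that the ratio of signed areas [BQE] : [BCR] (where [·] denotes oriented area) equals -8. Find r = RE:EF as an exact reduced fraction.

Choose coordinates Z = (0, 0), R = (1, 0), Q = (0, 1), N = (-1, 5).
1. V is where the line through Z parallel to RQ meets line QN ⇒ V = (1/3, -1/3)
2. B is the centroid of triangle ZVQ ⇒ B = (1/9, 2/9)
3. F is the midpoint of ZN ⇒ F = (-1/2, 5/2)
4. With RE:EF = r, write λ = r/(r+1) so E = R + λ·(F−R); E is affine-linear in λ
5. C is the midpoint of EV ⇒ C is an affine combination of earlier points and hence also affine-linear in λ
Every point depending on E is an affine combination of E and λ-independent points, so each such coordinate is linear in λ; the λ² term in each signed area is a multiple of (F−R)×(F−R) = 0, so 2·[BQE] and 2·[BCR] are each linear in λ. Evaluating at λ=0 and λ=1:
  2·[BQE] = 8/9·λ − 2/3,   2·[BCR] = -17/18·λ + 2/9
So [BQE]:[BCR] = (8/9·λ − 2/3) / (-17/18·λ + 2/9). Setting this equal to -8:
  8/9·λ − 2/3 = -8·(-17/18·λ + 2/9)  ⇒  λ = 1/6
Then r = λ/(1−λ) = (1/6)/(5/6) = 1/5. Check: with r = 1/5, E = (3/4, 5/12) and [BQE]:[BCR] = -8 as required.

r = 1/5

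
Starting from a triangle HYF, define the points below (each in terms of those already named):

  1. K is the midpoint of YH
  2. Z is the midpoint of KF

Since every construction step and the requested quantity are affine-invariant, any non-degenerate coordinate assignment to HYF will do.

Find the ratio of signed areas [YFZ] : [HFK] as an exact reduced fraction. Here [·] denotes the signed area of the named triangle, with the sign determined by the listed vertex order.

[YFZ]:[HFK] = -1/2

Work in coordinates with H = (0, 0), Y = (1, 0), F = (0, 1).
1. K is the midpoint of YH ⇒ K = (1/2, 0)
2. Z is the midpoint of KF ⇒ Z = (1/4, 1/2)
2·[YFZ] = 1/4, 2·[HFK] = -1/2
[YFZ]:[HFK] = 1/4:-1/2 = -1/2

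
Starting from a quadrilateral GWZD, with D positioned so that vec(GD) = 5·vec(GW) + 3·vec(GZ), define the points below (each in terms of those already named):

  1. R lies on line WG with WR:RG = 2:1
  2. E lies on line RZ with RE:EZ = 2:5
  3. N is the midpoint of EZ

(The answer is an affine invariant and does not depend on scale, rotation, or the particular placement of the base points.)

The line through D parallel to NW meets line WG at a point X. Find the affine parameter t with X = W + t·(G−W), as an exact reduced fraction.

Choose coordinates G = (0, 0), W = (1, 0), Z = (0, 1), D = (5, 3).
1. R lies on line WG with WR:RG = 2:1 ⇒ R = (1/3, 0)
2. E lies on line RZ with RE:EZ = 2:5 ⇒ E = (5/21, 2/7)
3. N is the midpoint of EZ ⇒ N = (5/42, 9/14)
through D parallel to NW: direction (37/42, -9/14); meets WG at X = (82/9, 0)
X = W + t·(G−W) with t = -73/9

t = -73/9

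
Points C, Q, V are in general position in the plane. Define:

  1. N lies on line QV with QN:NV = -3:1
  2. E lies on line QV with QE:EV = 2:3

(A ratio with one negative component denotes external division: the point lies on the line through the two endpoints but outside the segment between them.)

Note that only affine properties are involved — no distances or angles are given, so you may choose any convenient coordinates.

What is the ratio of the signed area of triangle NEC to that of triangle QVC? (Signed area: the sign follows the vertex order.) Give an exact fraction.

[NEC]:[QVC] = -11/10

Work in coordinates with C = (0, 0), Q = (1, 0), V = (0, 1).
1. N lies on line QV with QN:NV = -3:1 ⇒ N = (-1/2, 3/2)
2. E lies on line QV with QE:EV = 2:3 ⇒ E = (3/5, 2/5)
2·[NEC] = -11/10, 2·[QVC] = 1
[NEC]:[QVC] = -11/10:1 = -11/10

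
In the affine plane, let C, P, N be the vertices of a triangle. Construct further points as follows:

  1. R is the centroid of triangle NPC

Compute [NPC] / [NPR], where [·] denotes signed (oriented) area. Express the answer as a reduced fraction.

Work in coordinates with C = (0, 0), P = (1, 0), N = (0, 1).
1. R is the centroid of triangle NPC ⇒ R = (1/3, 1/3)
2·[NPC] = -1, 2·[NPR] = -1/3
[NPC]:[NPR] = -1:-1/3 = 3

[NPC]:[NPR] = 3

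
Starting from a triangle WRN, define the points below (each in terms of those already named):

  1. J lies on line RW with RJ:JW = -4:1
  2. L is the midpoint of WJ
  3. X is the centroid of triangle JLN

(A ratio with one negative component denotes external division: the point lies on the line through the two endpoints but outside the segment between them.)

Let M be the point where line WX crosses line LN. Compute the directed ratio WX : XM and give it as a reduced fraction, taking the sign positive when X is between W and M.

Choose coordinates W = (0, 0), R = (1, 0), N = (0, 1).
1. J lies on line RW with RJ:JW = -4:1 ⇒ J = (-1/3, 0)
2. L is the midpoint of WJ ⇒ L = (-1/6, 0)
3. X is the centroid of triangle JLN ⇒ X = (-1/6, 1/3)
line WX meets LN at M = (-1/8, 1/4)
X = W + t·(M−W) with t = 4/3, so WX:XM = 4/3:-1/3

WX:XM = -4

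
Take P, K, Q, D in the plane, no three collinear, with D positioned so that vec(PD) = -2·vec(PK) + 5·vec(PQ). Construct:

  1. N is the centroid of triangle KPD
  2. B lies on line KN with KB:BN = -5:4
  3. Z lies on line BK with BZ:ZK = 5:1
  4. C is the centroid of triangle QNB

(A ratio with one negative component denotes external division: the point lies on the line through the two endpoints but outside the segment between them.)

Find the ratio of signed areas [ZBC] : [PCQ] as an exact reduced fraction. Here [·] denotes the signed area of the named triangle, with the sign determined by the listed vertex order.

[ZBC]:[PCQ] = -25/108

Choose coordinates P = (0, 0), K = (1, 0), Q = (0, 1), D = (-2, 5).
1. N is the centroid of triangle KPD ⇒ N = (-1/3, 5/3)
2. B lies on line KN with KB:BN = -5:4 ⇒ B = (-17/3, 25/3)
3. Z lies on line BK with BZ:ZK = 5:1 ⇒ Z = (-1/9, 25/18)
4. C is the centroid of triangle QNB ⇒ C = (-2, 11/3)
2·[ZBC] = 25/54, 2·[PCQ] = -2
[ZBC]:[PCQ] = 25/54:-2 = -25/108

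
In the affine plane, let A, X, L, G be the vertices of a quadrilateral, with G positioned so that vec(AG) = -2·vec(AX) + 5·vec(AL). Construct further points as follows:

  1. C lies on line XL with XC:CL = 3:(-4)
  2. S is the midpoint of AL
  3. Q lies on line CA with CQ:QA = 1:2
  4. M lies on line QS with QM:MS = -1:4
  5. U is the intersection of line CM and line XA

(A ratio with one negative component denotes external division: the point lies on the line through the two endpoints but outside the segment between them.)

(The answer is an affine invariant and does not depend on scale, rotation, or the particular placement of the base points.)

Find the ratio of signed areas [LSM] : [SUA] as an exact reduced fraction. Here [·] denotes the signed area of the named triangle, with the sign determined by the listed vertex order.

Work in coordinates with A = (0, 0), X = (1, 0), L = (0, 1), G = (-2, 5).
1. C lies on line XL with XC:CL = 3:(-4) ⇒ C = (4, -3)
2. S is the midpoint of AL ⇒ S = (0, 1/2)
3. Q lies on line CA with CQ:QA = 1:2 ⇒ Q = (8/3, -2)
4. M lies on line QS with QM:MS = -1:4 ⇒ M = (32/9, -17/6)
5. U is the intersection of line CM and line XA ⇒ U = (-4, 0)
2·[LSM] = 16/9, 2·[SUA] = 2
[LSM]:[SUA] = 16/9:2 = 8/9

[LSM]:[SUA] = 8/9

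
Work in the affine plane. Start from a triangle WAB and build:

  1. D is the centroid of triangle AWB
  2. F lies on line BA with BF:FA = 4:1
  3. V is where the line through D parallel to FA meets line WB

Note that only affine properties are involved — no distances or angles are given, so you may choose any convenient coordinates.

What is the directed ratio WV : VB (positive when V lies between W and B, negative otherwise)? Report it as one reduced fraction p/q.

Work in coordinates with W = (0, 0), A = (1, 0), B = (0, 1).
1. D is the centroid of triangle AWB ⇒ D = (1/3, 1/3)
2. F lies on line BA with BF:FA = 4:1 ⇒ F = (4/5, 1/5)
3. V is where the line through D parallel to FA meets line WB ⇒ V = (0, 2/3)
V = W + t·(B−W) with t = 2/3, so WV:VB = t:(1−t) = 2/3:1/3

WV:VB = 2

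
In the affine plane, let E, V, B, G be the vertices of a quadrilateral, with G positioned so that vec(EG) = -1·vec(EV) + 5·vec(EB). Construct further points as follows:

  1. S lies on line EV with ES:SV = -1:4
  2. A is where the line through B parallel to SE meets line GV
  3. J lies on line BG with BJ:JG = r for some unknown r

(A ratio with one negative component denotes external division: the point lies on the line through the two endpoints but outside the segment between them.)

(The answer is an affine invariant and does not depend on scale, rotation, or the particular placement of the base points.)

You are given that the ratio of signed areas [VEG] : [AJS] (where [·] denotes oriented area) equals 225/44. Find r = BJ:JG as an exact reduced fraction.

r = -1/4

Assign E = (0, 0), V = (1, 0), B = (0, 1), G = (-1, 5) — the answer is frame-independent, so this choice is without loss of generality.
1. S lies on line EV with ES:SV = -1:4 ⇒ S = (-1/3, 0)
2. A is where the line through B parallel to SE meets line GV ⇒ A = (3/5, 1)
3. With BJ:JG = r, write λ = r/(r+1) so J = B + λ·(G−B); J is affine-linear in λ
Every point depending on J is an affine combination of J and λ-independent points, so each such coordinate is linear in λ; the λ² term in each signed area is a multiple of (G−B)×(G−B) = 0, so 2·[VEG] and 2·[AJS] are each linear in λ. Evaluating at λ=0 and λ=1:
  2·[VEG] = -5,   2·[AJS] = 71/15·λ + 3/5
So [VEG]:[AJS] = (-5) / (71/15·λ + 3/5). Setting this equal to 225/44:
  -5 = 225/44·(71/15·λ + 3/5)  ⇒  λ = -1/3
Then r = λ/(1−λ) = (-1/3)/(4/3) = -1/4. Check: with r = -1/4, J = (1/3, -1/3) and [VEG]:[AJS] = 225/44 as required.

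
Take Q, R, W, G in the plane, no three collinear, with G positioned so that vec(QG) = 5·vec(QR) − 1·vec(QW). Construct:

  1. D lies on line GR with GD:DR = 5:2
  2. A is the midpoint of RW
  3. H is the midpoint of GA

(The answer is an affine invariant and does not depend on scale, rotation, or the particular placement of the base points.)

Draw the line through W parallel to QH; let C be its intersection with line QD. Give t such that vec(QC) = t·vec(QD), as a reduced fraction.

t = -11

Assign Q = (0, 0), R = (1, 0), W = (0, 1), G = (5, -1) — the answer is frame-independent, so this choice is without loss of generality.
1. D lies on line GR with GD:DR = 5:2 ⇒ D = (15/7, -2/7)
2. A is the midpoint of RW ⇒ A = (1/2, 1/2)
3. H is the midpoint of GA ⇒ H = (11/4, -1/4)
through W parallel to QH: direction (11/4, -1/4); meets QD at C = (-165/7, 22/7)
C = Q + t·(D−Q) with t = -11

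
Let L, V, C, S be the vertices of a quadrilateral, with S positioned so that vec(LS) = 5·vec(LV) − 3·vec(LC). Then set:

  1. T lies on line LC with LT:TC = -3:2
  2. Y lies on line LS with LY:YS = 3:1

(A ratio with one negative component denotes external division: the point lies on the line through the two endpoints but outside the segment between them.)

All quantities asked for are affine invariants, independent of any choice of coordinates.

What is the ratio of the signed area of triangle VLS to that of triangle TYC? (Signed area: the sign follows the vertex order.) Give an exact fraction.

Choose coordinates L = (0, 0), V = (1, 0), C = (0, 1), S = (5, -3).
1. T lies on line LC with LT:TC = -3:2 ⇒ T = (0, 3)
2. Y lies on line LS with LY:YS = 3:1 ⇒ Y = (15/4, -9/4)
2·[VLS] = 3, 2·[TYC] = -15/2
[VLS]:[TYC] = 3:-15/2 = -2/5

[VLS]:[TYC] = -2/5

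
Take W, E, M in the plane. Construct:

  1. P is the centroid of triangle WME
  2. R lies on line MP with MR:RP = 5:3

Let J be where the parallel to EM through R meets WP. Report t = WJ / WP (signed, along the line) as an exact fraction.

t = 19/16

Choose coordinates W = (0, 0), E = (1, 0), M = (0, 1).
1. P is the centroid of triangle WME ⇒ P = (1/3, 1/3)
2. R lies on line MP with MR:RP = 5:3 ⇒ R = (5/24, 7/12)
through R parallel to EM: direction (-1, 1); meets WP at J = (19/48, 19/48)
J = W + t·(P−W) with t = 19/16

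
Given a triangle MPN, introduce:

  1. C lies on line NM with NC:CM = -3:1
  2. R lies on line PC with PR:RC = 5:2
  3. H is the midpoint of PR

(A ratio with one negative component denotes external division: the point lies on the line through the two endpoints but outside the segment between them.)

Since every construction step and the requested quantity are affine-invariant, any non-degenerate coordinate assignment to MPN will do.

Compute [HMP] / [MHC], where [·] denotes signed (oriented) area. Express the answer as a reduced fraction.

Set M = (0, 0), P = (1, 0), N = (0, 1); any affine frame gives the same invariant.
1. C lies on line NM with NC:CM = -3:1 ⇒ C = (0, -1/2)
2. R lies on line PC with PR:RC = 5:2 ⇒ R = (2/7, -5/14)
3. H is the midpoint of PR ⇒ H = (9/14, -5/28)
2·[HMP] = -5/28, 2·[MHC] = -9/28
[HMP]:[MHC] = -5/28:-9/28 = 5/9

[HMP]:[MHC] = 5/9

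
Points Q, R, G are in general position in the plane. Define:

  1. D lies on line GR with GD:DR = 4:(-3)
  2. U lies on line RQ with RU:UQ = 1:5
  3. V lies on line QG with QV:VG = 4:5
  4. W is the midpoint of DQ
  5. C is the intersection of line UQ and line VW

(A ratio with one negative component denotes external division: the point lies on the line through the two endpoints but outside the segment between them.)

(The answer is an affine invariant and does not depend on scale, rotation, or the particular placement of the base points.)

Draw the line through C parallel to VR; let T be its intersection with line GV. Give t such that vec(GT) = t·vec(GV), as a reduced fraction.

t = 251/175

Set Q = (0, 0), R = (1, 0), G = (0, 1); any affine frame gives the same invariant.
1. D lies on line GR with GD:DR = 4:(-3) ⇒ D = (4, -3)
2. U lies on line RQ with RU:UQ = 1:5 ⇒ U = (5/6, 0)
3. V lies on line QG with QV:VG = 4:5 ⇒ V = (0, 4/9)
4. W is the midpoint of DQ ⇒ W = (2, -3/2)
5. C is the intersection of line UQ and line VW ⇒ C = (16/35, 0)
through C parallel to VR: direction (1, -4/9); meets GV at T = (0, 64/315)
T = G + t·(V−G) with t = 251/175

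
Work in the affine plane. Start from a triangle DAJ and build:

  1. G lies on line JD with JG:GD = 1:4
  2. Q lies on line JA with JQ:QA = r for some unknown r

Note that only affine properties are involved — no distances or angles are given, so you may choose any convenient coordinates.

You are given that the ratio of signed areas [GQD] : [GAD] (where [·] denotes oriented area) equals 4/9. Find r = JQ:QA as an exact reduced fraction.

Assign D = (0, 0), A = (1, 0), J = (0, 1) — the answer is frame-independent, so this choice is without loss of generality.
1. G lies on line JD with JG:GD = 1:4 ⇒ G = (0, 4/5)
2. With JQ:QA = r, write λ = r/(r+1) so Q = J + λ·(A−J); Q is affine-linear in λ
Every point depending on Q is an affine combination of Q and λ-independent points, so each such coordinate is linear in λ; the λ² term in each signed area is a multiple of (A−J)×(A−J) = 0, so 2·[GQD] and 2·[GAD] are each linear in λ. Evaluating at λ=0 and λ=1:
  2·[GQD] = -4/5·λ,   2·[GAD] = -4/5
So [GQD]:[GAD] = (-4/5·λ) / (-4/5). Setting this equal to 4/9:
  -4/5·λ = 4/9·(-4/5)  ⇒  λ = 4/9
Then r = λ/(1−λ) = (4/9)/(5/9) = 4/5. Check: with r = 4/5, Q = (4/9, 5/9) and [GQD]:[GAD] = 4/9 as required.

r = 4/5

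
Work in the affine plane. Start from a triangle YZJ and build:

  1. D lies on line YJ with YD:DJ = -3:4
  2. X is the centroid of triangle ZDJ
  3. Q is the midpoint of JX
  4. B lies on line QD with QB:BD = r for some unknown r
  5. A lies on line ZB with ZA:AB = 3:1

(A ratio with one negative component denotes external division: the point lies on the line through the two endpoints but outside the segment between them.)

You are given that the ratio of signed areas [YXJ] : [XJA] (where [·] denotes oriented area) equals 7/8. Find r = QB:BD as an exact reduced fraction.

Assign Y = (0, 0), Z = (1, 0), J = (0, 1) — the answer is frame-independent, so this choice is without loss of generality.
1. D lies on line YJ with YD:DJ = -3:4 ⇒ D = (0, -3)
2. X is the centroid of triangle ZDJ ⇒ X = (1/3, -2/3)
3. Q is the midpoint of JX ⇒ Q = (1/6, 1/6)
4. With QB:BD = r, write λ = r/(r+1) so B = Q + λ·(D−Q); B is affine-linear in λ
5. A lies on line ZB with ZA:AB = 3:1 ⇒ A is an affine combination of earlier points and hence also affine-linear in λ
Every point depending on B is an affine combination of B and λ-independent points, so each such coordinate is linear in λ; the λ² term in each signed area is a multiple of (D−Q)×(D−Q) = 0, so 2·[YXJ] and 2·[XJA] are each linear in λ. Evaluating at λ=0 and λ=1:
  2·[YXJ] = 1/3,   2·[XJA] = λ − 1/3
So [YXJ]:[XJA] = (1/3) / (λ − 1/3). Setting this equal to 7/8:
  1/3 = 7/8·(λ − 1/3)  ⇒  λ = 5/7
Then r = λ/(1−λ) = (5/7)/(2/7) = 5/2. Check: with r = 5/2, B = (1/21, -44/21) and [YXJ]:[XJA] = 7/8 as required.

r = 5/2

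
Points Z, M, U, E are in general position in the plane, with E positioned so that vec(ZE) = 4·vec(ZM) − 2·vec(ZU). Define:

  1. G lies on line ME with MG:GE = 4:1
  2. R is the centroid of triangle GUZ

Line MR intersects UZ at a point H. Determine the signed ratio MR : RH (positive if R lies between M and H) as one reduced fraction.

MR:RH = -2/17

Set Z = (0, 0), M = (1, 0), U = (0, 1), E = (4, -2); any affine frame gives the same invariant.
1. G lies on line ME with MG:GE = 4:1 ⇒ G = (17/5, -8/5)
2. R is the centroid of triangle GUZ ⇒ R = (17/15, -1/5)
line MR meets UZ at H = (0, 3/2)
R = M + t·(H−M) with t = -2/15, so MR:RH = -2/15:17/15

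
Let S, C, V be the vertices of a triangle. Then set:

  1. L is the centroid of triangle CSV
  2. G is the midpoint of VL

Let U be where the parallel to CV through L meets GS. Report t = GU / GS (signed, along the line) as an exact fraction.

t = 1/5

Choose coordinates S = (0, 0), C = (1, 0), V = (0, 1).
1. L is the centroid of triangle CSV ⇒ L = (1/3, 1/3)
2. G is the midpoint of VL ⇒ G = (1/6, 2/3)
through L parallel to CV: direction (-1, 1); meets GS at U = (2/15, 8/15)
U = G + t·(S−G) with t = 1/5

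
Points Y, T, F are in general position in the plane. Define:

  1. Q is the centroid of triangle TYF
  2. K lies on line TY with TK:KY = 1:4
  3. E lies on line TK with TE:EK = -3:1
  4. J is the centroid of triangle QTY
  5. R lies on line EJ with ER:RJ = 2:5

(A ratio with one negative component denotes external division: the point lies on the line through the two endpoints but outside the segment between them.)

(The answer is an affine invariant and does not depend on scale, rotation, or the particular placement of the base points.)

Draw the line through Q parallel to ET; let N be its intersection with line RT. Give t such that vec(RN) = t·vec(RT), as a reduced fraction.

Work in coordinates with Y = (0, 0), T = (1, 0), F = (0, 1).
1. Q is the centroid of triangle TYF ⇒ Q = (1/3, 1/3)
2. K lies on line TY with TK:KY = 1:4 ⇒ K = (4/5, 0)
3. E lies on line TK with TE:EK = -3:1 ⇒ E = (7/10, 0)
4. J is the centroid of triangle QTY ⇒ J = (4/9, 1/9)
5. R lies on line EJ with ER:RJ = 2:5 ⇒ R = (79/126, 2/63)
through Q parallel to ET: direction (3/10, 0); meets RT at N = (-35/12, 1/3)
N = R + t·(T−R) with t = -19/2

t = -19/2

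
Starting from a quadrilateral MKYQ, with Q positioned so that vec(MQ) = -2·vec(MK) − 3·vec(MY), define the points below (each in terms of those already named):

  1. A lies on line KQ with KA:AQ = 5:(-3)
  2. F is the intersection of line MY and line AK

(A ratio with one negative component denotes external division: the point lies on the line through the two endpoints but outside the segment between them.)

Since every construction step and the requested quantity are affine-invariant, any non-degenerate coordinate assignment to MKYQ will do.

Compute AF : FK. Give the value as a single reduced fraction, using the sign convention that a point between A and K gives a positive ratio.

AF:FK = 13/2

Choose coordinates M = (0, 0), K = (1, 0), Y = (0, 1), Q = (-2, -3).
1. A lies on line KQ with KA:AQ = 5:(-3) ⇒ A = (-13/2, -15/2)
2. F is the intersection of line MY and line AK ⇒ F = (0, -1)
F = A + t·(K−A) with t = 13/15, so AF:FK = t:(1−t) = 13/15:2/15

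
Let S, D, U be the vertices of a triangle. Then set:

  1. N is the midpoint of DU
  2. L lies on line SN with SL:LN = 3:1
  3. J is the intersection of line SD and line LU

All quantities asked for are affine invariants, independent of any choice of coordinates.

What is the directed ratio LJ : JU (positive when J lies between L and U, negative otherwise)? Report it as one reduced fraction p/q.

LJ:JU = -3/8

Work in coordinates with S = (0, 0), D = (1, 0), U = (0, 1).
1. N is the midpoint of DU ⇒ N = (1/2, 1/2)
2. L lies on line SN with SL:LN = 3:1 ⇒ L = (3/8, 3/8)
3. J is the intersection of line SD and line LU ⇒ J = (3/5, 0)
J = L + t·(U−L) with t = -3/5, so LJ:JU = t:(1−t) = -3/5:8/5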